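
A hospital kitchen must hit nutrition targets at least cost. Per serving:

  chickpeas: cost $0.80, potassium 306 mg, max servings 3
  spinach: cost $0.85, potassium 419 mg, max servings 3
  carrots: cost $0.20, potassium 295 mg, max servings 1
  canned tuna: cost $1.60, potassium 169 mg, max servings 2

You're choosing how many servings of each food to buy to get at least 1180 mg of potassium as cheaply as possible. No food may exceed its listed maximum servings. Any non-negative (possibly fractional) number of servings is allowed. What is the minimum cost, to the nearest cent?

$2.00

Cost per mg of potassium: carrots $0.0007, spinach $0.0020, chickpeas $0.0026, canned tuna $0.0095.
Take 1 serving of carrots: +295.0 mg potassium for $0.20 (total $0.20, still need 885.0 mg).
Take 2.112 servings of spinach: +885.0 mg potassium for $1.80 (total $2.00, still need 0.0 mg).
Filling from the cheapest source first is optimal under one linear minimum: $2.00.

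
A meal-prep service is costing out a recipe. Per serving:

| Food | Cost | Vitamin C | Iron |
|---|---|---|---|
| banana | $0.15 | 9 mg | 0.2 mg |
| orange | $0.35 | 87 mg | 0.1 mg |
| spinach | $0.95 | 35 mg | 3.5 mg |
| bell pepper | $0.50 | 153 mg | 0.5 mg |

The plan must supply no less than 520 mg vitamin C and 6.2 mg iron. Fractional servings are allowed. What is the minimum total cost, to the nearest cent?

banana only: max(520/9, 6.2/0.2) = 57.78 servings → $8.67.
orange only: max(520/87, 6.2/0.1) = 62 servings → $21.70.
spinach only: max(520/35, 6.2/3.5) = 14.86 servings → $14.11.
bell pepper only: max(520/153, 6.2/0.5) = 12.4 servings → $6.20.
banana + orange with both tight: 29.54 servings and 2.921 servings → $5.45.
banana + spinach with both targets exact would need a negative amount; discard.
banana + bell pepper with both tight: 26.38 servings and 1.847 servings → $4.88.
orange + spinach with both tight: 5.326 servings and 1.619 servings → $3.40.
orange + bell pepper with both targets exact would need a negative amount; discard.
spinach + bell pepper with both tight: 1.329 servings and 3.095 servings → $2.81.
The minimum over all feasible corners is $2.81.

$2.81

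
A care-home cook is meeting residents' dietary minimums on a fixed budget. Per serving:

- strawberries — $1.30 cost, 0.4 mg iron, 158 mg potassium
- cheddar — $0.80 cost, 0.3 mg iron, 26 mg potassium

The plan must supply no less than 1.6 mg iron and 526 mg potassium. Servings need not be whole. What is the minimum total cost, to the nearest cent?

$5.00

strawberries only: max(1.6/0.4, 526/158) = 4 servings → $5.20.
cheddar only: max(1.6/0.3, 526/26) = 20.23 servings → $16.18.
strawberries + cheddar with both tight: 3.141 servings and 1.146 servings → $5.00.
Cheapest feasible corner: $5.00.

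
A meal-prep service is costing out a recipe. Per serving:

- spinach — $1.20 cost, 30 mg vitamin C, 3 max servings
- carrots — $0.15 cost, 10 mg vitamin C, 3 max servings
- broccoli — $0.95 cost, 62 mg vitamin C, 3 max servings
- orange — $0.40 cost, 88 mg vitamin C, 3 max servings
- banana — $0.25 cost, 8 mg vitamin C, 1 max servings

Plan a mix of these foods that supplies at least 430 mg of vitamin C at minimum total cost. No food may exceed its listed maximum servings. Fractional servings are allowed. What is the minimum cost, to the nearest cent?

Cost per mg of vitamin C: orange $0.0045, carrots $0.0150, broccoli $0.0153, banana $0.0312, spinach $0.0400.
Take 3 servings of orange: +264.0 mg vitamin C for $1.20 (total $1.20, still need 166.0 mg).
Take 3 servings of carrots: +30.0 mg vitamin C for $0.45 (total $1.65, still need 136.0 mg).
Take 2.194 servings of broccoli: +136.0 mg vitamin C for $2.08 (total $3.73, still need 0.0 mg).
Greedy by cheapest-per-mg is optimal for a single linear constraint, so the minimum cost is $3.73.

$3.73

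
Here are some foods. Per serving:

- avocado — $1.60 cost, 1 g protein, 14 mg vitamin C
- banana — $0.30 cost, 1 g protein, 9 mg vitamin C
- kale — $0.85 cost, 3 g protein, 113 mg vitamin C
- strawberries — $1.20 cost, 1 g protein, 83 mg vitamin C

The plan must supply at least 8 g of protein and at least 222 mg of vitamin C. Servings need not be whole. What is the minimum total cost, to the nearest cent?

Compare the cost at each extreme point of the feasible region.
avocado only: max(8/1, 222/14) = 15.86 servings → $25.37.
banana only: max(8/1, 222/9) = 24.67 servings → $7.40.
kale only: max(8/3, 222/113) = 2.667 servings → $2.27.
strawberries only: max(8/1, 222/83) = 8 servings → $9.60.
avocado + banana: intersection lies outside the first quadrant.
avocado + kale with both tight: 3.352 servings and 1.549 servings → $6.68.
avocado + strawberries with both tight: 6.406 servings and 1.594 servings → $12.16.
banana + kale with both tight: 2.767 servings and 1.744 servings → $2.31.
banana + strawberries with both tight: 5.973 servings and 2.027 servings → $4.22.
kale + strawberries with both targets exact would need a negative amount; discard.
The minimum over all feasible corners is $2.27.

$2.27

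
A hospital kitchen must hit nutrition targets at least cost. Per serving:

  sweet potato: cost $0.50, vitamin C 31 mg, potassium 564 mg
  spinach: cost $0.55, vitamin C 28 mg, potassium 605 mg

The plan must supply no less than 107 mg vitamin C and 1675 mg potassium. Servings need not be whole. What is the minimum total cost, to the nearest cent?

$1.73

Check every corner: each single food scaled to meet both minima, and each pair solved so both constraints bind.
sweet potato only: max(107/31, 1675/564) = 3.452 servings → $1.73.
spinach only: max(107/28, 1675/605) = 3.821 servings → $2.10.
sweet potato + spinach with both targets exact would need a negative amount; discard.
So the least-cost plan costs $1.73.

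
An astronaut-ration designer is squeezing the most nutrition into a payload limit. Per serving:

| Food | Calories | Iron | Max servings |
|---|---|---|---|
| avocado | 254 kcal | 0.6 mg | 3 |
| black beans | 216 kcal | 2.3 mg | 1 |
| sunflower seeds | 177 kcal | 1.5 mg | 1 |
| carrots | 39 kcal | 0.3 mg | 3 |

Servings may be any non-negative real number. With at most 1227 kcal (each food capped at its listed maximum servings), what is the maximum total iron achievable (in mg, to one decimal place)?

Iron per kcal: black beans 0.01065, sunflower seeds 0.008475, carrots 0.007692, avocado 0.002362.
Take 1 serving of black beans: uses 216 kcal, +2.3 mg iron (running total 2.3 mg).
Take 1 serving of sunflower seeds: uses 177 kcal, +1.5 mg iron (running total 3.8 mg).
Take 3 servings of carrots: uses 117 kcal, +0.9 mg iron (running total 4.7 mg).
Take 2.823 servings of avocado: uses 717 kcal, +1.7 mg iron (running total 6.4 mg).
Filling greedily by iron-per-kcal is optimal for one linear limit, giving 6.4 mg.

6.4 mg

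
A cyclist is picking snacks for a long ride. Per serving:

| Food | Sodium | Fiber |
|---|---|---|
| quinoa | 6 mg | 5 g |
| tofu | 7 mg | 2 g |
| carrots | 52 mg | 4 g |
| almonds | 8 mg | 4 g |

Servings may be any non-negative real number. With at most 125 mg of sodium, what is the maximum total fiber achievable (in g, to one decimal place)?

Fiber per mg sodium: quinoa 0.8333, almonds 0.5, tofu 0.2857, carrots 0.07692.
With no serving limits, spend the whole sodium allowance on quinoa: 125 mg / 6 mg × 5 g = 104.2 g.

104.2 g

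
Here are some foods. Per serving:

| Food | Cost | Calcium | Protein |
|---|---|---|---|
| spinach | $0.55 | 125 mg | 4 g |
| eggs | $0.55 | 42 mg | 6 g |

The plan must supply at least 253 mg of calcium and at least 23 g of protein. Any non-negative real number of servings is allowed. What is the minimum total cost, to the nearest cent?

$2.28

spinach only: max(253/125, 23/4) = 5.75 servings → $3.16.
eggs only: max(253/42, 23/6) = 6.024 servings → $3.31.
spinach + eggs with both tight: 0.9485 servings and 3.201 servings → $2.28.
So the least-cost plan costs $2.28.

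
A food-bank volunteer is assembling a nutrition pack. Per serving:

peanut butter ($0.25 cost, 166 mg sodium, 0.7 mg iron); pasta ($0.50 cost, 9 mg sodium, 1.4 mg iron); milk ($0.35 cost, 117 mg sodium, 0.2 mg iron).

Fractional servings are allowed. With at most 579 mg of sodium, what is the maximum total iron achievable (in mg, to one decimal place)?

Iron per mg sodium: pasta 0.1556, peanut butter 0.004217, milk 0.001709.
With no serving limits, spend the whole sodium allowance on pasta: 579 mg / 9 mg × 1.4 mg = 90.1 mg.

90.1 mg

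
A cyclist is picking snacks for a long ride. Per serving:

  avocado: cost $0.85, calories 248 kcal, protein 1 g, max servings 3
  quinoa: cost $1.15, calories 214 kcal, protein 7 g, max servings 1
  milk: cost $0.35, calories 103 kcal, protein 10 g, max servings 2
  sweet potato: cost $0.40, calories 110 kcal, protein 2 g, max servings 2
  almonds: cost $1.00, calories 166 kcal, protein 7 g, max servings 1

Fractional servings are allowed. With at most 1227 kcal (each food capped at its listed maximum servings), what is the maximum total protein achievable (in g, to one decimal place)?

39.7 g

Protein per kcal: milk 0.09709, almonds 0.04217, quinoa 0.03271, sweet potato 0.01818, avocado 0.004032.
Take 2 servings of milk: uses 206 kcal, +20.0 g protein (running total 20.0 g).
Take 1 serving of almonds: uses 166 kcal, +7.0 g protein (running total 27.0 g).
Take 1 serving of quinoa: uses 214 kcal, +7.0 g protein (running total 34.0 g).
Take 2 servings of sweet potato: uses 220 kcal, +4.0 g protein (running total 38.0 g).
Take 1.698 servings of avocado: uses 421 kcal, +1.7 g protein (running total 39.7 g).
Filling greedily by protein-per-kcal is optimal for one linear limit, giving 39.7 g.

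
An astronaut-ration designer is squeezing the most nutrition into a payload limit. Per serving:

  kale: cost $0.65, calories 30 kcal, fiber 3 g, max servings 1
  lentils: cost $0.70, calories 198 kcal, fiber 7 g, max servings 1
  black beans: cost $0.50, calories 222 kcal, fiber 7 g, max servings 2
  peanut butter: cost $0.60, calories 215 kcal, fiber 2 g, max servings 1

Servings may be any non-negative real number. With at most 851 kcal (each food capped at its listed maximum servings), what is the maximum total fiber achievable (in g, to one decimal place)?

25.7 g

Fiber per kcal: kale 0.1, lentils 0.03535, black beans 0.03153, peanut butter 0.009302.
Take 1 serving of kale: uses 30 kcal, +3.0 g fiber (running total 3.0 g).
Take 1 serving of lentils: uses 198 kcal, +7.0 g fiber (running total 10.0 g).
Take 2 servings of black beans: uses 444 kcal, +14.0 g fiber (running total 24.0 g).
Take 0.8326 servings of peanut butter: uses 179 kcal, +1.7 g fiber (running total 25.7 g).
Greedy by best ratio exhausts the calories allowance optimally: 25.7 g.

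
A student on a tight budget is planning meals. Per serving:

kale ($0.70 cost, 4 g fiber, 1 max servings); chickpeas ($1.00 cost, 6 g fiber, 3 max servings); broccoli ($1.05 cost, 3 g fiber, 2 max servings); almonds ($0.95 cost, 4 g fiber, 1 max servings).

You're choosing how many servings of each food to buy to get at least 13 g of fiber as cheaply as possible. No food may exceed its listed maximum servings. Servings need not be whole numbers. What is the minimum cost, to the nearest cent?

$2.17

Cost per g of fiber: chickpeas $0.1667, kale $0.1750, almonds $0.2375, broccoli $0.3500.
Take 2.167 servings of chickpeas: +13.0 g fiber for $2.17 (total $2.17, still need 0.0 g).
Greedy by cheapest-per-g is optimal for a single linear constraint, so the minimum cost is $2.17.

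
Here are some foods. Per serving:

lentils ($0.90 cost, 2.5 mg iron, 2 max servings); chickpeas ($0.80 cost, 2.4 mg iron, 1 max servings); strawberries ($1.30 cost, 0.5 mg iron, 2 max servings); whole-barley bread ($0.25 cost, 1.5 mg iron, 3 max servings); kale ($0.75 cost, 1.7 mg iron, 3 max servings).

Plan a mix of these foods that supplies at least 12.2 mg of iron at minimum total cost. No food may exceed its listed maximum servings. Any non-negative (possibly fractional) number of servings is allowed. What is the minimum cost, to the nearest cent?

Cost per mg of iron: whole-barley bread $0.1667, chickpeas $0.3333, lentils $0.3600, kale $0.4412, strawberries $2.6000.
Take 3 servings of whole-barley bread: +4.5 mg iron for $0.75 (total $0.75, still need 7.7 mg).
Take 1 serving of chickpeas: +2.4 mg iron for $0.80 (total $1.55, still need 5.3 mg).
Take 2 servings of lentils: +5.0 mg iron for $1.80 (total $3.35, still need 0.3 mg).
Take 0.1765 servings of kale: +0.3 mg iron for $0.13 (total $3.48, still need 0.0 mg).
Greedy by cheapest-per-mg is optimal for a single linear constraint, so the minimum cost is $3.48.

$3.48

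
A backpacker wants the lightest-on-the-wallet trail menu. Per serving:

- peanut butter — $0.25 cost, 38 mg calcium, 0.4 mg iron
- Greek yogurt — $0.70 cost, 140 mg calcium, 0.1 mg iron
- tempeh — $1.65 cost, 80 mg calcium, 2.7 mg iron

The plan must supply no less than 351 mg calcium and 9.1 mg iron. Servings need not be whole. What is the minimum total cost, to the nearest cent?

$5.58

Check every corner: each single food scaled to meet both minima, and each pair solved so both constraints bind.
peanut butter only: max(351/38, 9.1/0.4) = 22.75 servings → $5.69.
Greek yogurt only: max(351/140, 9.1/0.1) = 91 servings → $63.70.
tempeh only: max(351/80, 9.1/2.7) = 4.388 servings → $7.24.
peanut butter + Greek yogurt: intersection lies outside the first quadrant.
peanut butter + tempeh with both tight: 3.112 servings and 2.909 servings → $5.58.
Greek yogurt + tempeh with both tight: 0.5938 servings and 3.348 servings → $5.94.
So the least-cost plan costs $5.58.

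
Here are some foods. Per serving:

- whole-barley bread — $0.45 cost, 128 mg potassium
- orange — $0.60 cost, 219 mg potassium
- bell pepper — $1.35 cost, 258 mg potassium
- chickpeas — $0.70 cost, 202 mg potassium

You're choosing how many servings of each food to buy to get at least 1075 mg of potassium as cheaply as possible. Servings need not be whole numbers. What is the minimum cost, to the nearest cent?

Cost per mg of potassium: orange $0.0027, chickpeas $0.0035, whole-barley bread $0.0035, bell pepper $0.0052.
With no serving limits, use only orange: 1075 mg / 219 mg = 4.909 servings × $0.60 = $2.95.

$2.95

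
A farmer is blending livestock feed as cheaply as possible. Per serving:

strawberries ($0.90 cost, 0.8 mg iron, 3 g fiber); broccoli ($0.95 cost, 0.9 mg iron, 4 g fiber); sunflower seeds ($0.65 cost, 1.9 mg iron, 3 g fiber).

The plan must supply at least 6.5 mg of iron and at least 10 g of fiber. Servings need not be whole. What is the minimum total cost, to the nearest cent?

$2.22

strawberries only: max(6.5/0.8, 10/3) = 8.125 servings → $7.31.
broccoli only: max(6.5/0.9, 10/4) = 7.222 servings → $6.86.
sunflower seeds only: max(6.5/1.9, 10/3) = 3.421 servings → $2.22.
strawberries + broccoli: the both-tight solution has a negative serving — not a feasible corner.
strawberries + sunflower seeds: intersection lies outside the first quadrant.
broccoli + sunflower seeds: the both-tight solution has a negative serving — not a feasible corner.
Cheapest feasible corner: $2.22.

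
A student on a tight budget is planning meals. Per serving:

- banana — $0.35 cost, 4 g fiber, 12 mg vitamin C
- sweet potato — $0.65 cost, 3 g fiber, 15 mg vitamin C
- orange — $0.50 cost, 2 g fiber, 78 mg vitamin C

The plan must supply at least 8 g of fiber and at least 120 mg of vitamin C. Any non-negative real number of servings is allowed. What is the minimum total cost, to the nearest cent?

$1.13

Check every corner: each single food scaled to meet both minima, and each pair solved so both constraints bind.
banana only: max(8/4, 120/12) = 10 servings → $3.50.
sweet potato only: max(8/3, 120/15) = 8 servings → $5.20.
orange only: max(8/2, 120/78) = 4 servings → $2.00.
banana + sweet potato with both targets exact would need a negative amount; discard.
banana + orange with both tight: 1.333 servings and 1.333 servings → $1.13.
sweet potato + orange with both tight: 1.882 servings and 1.176 servings → $1.81.
So the least-cost plan costs $1.13.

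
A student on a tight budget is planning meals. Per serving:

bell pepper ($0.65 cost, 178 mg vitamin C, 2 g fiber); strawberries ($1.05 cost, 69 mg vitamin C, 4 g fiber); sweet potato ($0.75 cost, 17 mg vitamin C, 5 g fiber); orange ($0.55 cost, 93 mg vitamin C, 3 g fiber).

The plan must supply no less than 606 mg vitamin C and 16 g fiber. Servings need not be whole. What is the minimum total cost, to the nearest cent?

For a min-cost LP with two ≥-constraints, a basic feasible solution has at most two positive variables.
bell pepper only: max(606/178, 16/2) = 8 servings → $5.20.
strawberries only: max(606/69, 16/4) = 8.783 servings → $9.22.
sweet potato only: max(606/17, 16/5) = 35.65 servings → $26.74.
orange only: max(606/93, 16/3) = 6.516 servings → $3.58.
bell pepper + strawberries with both tight: 2.3 servings and 2.85 servings → $4.49.
bell pepper + sweet potato with both tight: 3.222 servings and 1.911 servings → $3.53.
bell pepper + orange with both tight: 0.9483 servings and 4.701 servings → $3.20.
strawberries + sweet potato: intersection lies outside the first quadrant.
strawberries + orange: the both-tight solution has a negative serving — not a feasible corner.
sweet potato + orange with both targets exact would need a negative amount; discard.
Cheapest feasible corner: $3.20.

$3.20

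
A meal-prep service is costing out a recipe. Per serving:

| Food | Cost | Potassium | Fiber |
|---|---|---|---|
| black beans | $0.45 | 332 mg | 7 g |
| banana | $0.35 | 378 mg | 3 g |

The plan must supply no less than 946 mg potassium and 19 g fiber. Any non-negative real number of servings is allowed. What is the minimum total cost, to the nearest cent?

$1.25

The cheapest plan sits at a corner of the feasible region — with two constraints it uses at most two foods.
black beans only: max(946/332, 19/7) = 2.849 servings → $1.28.
banana only: max(946/378, 19/3) = 6.333 servings → $2.22.
black beans + banana with both tight: 2.633 servings and 0.1903 servings → $1.25.
So the least-cost plan costs $1.25.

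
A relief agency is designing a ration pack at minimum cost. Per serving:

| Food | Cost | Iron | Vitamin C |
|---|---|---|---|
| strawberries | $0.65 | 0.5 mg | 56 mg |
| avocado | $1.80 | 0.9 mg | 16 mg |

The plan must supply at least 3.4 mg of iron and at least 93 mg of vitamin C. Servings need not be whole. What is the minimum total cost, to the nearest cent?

$4.42

For a min-cost LP with two ≥-constraints, a basic feasible solution has at most two positive variables.
strawberries only: max(3.4/0.5, 93/56) = 6.8 servings → $4.42.
avocado only: max(3.4/0.9, 93/16) = 5.812 servings → $10.46.
strawberries + avocado with both tight: 0.691 servings and 3.394 servings → $6.56.
Cheapest feasible corner: $4.42.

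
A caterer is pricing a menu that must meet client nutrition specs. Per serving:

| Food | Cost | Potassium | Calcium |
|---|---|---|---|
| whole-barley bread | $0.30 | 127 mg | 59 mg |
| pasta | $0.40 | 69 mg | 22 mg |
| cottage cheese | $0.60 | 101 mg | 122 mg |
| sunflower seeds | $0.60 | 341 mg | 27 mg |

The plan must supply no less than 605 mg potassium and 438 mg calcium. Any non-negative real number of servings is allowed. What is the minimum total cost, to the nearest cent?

$2.18

With two linear requirements the optimum uses one or two foods; enumerate the corners.
whole-barley bread only: max(605/127, 438/59) = 7.424 servings → $2.23.
pasta only: max(605/69, 438/22) = 19.91 servings → $7.96.
cottage cheese only: max(605/101, 438/122) = 5.99 servings → $3.59.
sunflower seeds only: max(605/341, 438/27) = 16.22 servings → $9.73.
whole-barley bread + pasta: the both-tight solution has a negative serving — not a feasible corner.
whole-barley bread + cottage cheese with both tight: 3.101 servings and 2.09 servings → $2.18.
whole-barley bread + sunflower seeds: intersection lies outside the first quadrant.
pasta + cottage cheese with both tight: 4.773 servings and 2.73 servings → $3.55.
pasta + sunflower seeds with both targets exact would need a negative amount; discard.
cottage cheese + sunflower seeds with both tight: 3.422 servings and 0.7607 servings → $2.51.
So the least-cost plan costs $2.18.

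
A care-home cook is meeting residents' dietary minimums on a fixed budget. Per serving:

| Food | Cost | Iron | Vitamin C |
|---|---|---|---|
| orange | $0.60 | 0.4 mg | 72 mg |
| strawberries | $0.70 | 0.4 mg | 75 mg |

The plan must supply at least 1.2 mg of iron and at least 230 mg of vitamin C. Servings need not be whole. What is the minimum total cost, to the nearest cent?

Minimising a linear cost over {iron ≥ 1.2, vitamin C ≥ 230, servings ≥ 0} — the optimum is at a vertex, using one or two foods.
orange only: max(1.2/0.4, 230/72) = 3.194 servings → $1.92.
strawberries only: max(1.2/0.4, 230/75) = 3.067 servings → $2.15.
orange + strawberries: intersection lies outside the first quadrant.
Cheapest feasible corner: $1.92.

$1.92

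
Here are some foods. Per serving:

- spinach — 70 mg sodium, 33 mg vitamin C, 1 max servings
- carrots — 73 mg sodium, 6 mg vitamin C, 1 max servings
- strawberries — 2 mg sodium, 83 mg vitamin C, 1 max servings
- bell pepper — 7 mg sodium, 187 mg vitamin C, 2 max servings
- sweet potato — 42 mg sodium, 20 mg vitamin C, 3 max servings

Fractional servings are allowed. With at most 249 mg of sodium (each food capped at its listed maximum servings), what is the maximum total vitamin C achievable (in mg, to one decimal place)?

553.0 mg

Vitamin C per mg sodium: strawberries 41.5, bell pepper 26.71, sweet potato 0.4762, spinach 0.4714, carrots 0.08219.
Take 1 serving of strawberries: uses 2 mg sodium, +83.0 mg vitamin C (running total 83.0 mg).
Take 2 servings of bell pepper: uses 14 mg sodium, +374.0 mg vitamin C (running total 457.0 mg).
Take 3 servings of sweet potato: uses 126 mg sodium, +60.0 mg vitamin C (running total 517.0 mg).
Take 1 serving of spinach: uses 70 mg sodium, +33.0 mg vitamin C (running total 550.0 mg).
Take 0.5068 servings of carrots: uses 37 mg sodium, +3.0 mg vitamin C (running total 553.0 mg).
Filling greedily by vitamin C-per-mg sodium is optimal for one linear limit, giving 553.0 mg.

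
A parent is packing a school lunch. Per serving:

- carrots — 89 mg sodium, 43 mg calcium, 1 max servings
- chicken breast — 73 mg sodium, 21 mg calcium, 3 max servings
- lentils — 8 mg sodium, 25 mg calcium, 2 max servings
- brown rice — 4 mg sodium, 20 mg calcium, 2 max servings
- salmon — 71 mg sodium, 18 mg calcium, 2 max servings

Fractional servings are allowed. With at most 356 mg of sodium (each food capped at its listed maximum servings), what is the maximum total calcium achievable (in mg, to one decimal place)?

Calcium per mg sodium: brown rice 5, lentils 3.125, carrots 0.4831, chicken breast 0.2877, salmon 0.2535.
Take 2 servings of brown rice: uses 8 mg sodium, +40.0 mg calcium (running total 40.0 mg).
Take 2 servings of lentils: uses 16 mg sodium, +50.0 mg calcium (running total 90.0 mg).
Take 1 serving of carrots: uses 89 mg sodium, +43.0 mg calcium (running total 133.0 mg).
Take 3 servings of chicken breast: uses 219 mg sodium, +63.0 mg calcium (running total 196.0 mg).
Take 0.338 servings of salmon: uses 24 mg sodium, +6.1 mg calcium (running total 202.1 mg).
Greedy by best ratio exhausts the sodium allowance optimally: 202.1 mg.

202.1 mg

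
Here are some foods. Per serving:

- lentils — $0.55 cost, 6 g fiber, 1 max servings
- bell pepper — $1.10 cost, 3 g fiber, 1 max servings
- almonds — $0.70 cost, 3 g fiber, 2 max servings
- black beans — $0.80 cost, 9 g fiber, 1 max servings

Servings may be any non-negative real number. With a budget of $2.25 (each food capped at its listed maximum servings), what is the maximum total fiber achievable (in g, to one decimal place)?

Fiber per dollar: black beans 11.25, lentils 10.91, almonds 4.286, bell pepper 2.727.
Take 1 serving of black beans: spends $0.80, +9.0 g fiber (running total 9.0 g).
Take 1 serving of lentils: spends $0.55, +6.0 g fiber (running total 15.0 g).
Take 1.286 servings of almonds: spends $0.90, +3.9 g fiber (running total 18.9 g).
Greedy by best ratio exhausts the cost allowance optimally: 18.9 g.

18.9 g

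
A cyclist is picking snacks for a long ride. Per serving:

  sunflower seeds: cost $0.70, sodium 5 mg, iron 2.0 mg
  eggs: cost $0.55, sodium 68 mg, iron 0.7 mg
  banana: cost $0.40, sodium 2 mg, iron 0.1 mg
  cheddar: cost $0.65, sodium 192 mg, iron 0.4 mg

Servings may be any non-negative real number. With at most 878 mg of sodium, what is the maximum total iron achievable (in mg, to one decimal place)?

Iron per mg sodium: sunflower seeds 0.4, banana 0.05, eggs 0.01029, cheddar 0.002083.
With no serving limits, spend the whole sodium allowance on sunflower seeds: 878 mg / 5 mg × 2.0 mg = 351.2 mg.

351.2 mg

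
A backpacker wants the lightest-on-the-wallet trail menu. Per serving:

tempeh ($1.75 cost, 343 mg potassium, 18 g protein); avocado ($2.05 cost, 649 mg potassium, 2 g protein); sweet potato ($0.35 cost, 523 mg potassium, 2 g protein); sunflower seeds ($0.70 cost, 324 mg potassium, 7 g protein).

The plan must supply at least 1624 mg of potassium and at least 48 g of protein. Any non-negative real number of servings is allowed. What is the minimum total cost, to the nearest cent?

Compare the cost at each extreme point of the feasible region.
tempeh only: max(1624/343, 48/18) = 4.735 servings → $8.29.
avocado only: max(1624/649, 48/2) = 24 servings → $49.20.
sweet potato only: max(1624/523, 48/2) = 24 servings → $8.40.
sunflower seeds only: max(1624/324, 48/7) = 6.857 servings → $4.80.
tempeh + avocado with both tight: 2.538 servings and 1.161 servings → $6.82.
tempeh + sweet potato with both tight: 2.504 servings and 1.463 servings → $4.89.
tempeh + sunflower seeds with both tight: 1.219 servings and 3.721 servings → $4.74.
avocado + sweet potato with both targets exact would need a negative amount; discard.
avocado + sunflower seeds: intersection lies outside the first quadrant.
sweet potato + sunflower seeds: the both-tight solution has a negative serving — not a feasible corner.
The minimum over all feasible corners is $4.74.

$4.74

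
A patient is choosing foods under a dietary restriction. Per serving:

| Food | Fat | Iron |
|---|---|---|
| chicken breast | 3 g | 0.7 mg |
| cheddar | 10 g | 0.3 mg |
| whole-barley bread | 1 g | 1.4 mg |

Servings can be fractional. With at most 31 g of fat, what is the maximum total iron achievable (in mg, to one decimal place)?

Iron per g fat: whole-barley bread 1.4, chicken breast 0.2333, cheddar 0.03.
With no serving limits, spend the whole fat allowance on whole-barley bread: 31 g / 1 g × 1.4 mg = 43.4 mg.

43.4 mg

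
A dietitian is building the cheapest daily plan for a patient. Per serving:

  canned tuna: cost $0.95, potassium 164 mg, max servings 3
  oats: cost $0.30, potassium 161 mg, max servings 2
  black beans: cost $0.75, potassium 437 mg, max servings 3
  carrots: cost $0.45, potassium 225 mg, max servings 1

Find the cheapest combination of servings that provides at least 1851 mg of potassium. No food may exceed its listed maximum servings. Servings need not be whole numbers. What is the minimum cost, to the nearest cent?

Cost per mg of potassium: black beans $0.0017, oats $0.0019, carrots $0.0020, canned tuna $0.0058.
Take 3 servings of black beans: +1311.0 mg potassium for $2.25 (total $2.25, still need 540.0 mg).
Take 2 servings of oats: +322.0 mg potassium for $0.60 (total $2.85, still need 218.0 mg).
Take 0.9689 servings of carrots: +218.0 mg potassium for $0.44 (total $3.29, still need 0.0 mg).
Filling from the cheapest source first is optimal under one linear minimum: $3.29.

$3.29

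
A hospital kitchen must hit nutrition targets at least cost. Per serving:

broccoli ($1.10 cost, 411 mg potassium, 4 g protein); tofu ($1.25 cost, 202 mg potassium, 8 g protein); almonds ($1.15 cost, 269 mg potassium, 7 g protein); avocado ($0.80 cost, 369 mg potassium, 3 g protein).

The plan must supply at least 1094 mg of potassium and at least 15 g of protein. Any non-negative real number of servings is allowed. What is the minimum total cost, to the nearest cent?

An LP optimum is at a vertex; with two nutrient constraints at most two foods are used. Check each candidate.
broccoli only: max(1094/411, 15/4) = 3.75 servings → $4.12.
tofu only: max(1094/202, 15/8) = 5.416 servings → $6.77.
almonds only: max(1094/269, 15/7) = 4.067 servings → $4.68.
avocado only: max(1094/369, 15/3) = 5 servings → $4.00.
broccoli + tofu with both tight: 2.307 servings and 0.7214 servings → $3.44.
broccoli + almonds with both tight: 2.012 servings and 0.9933 servings → $3.36.
broccoli + avocado: the both-tight solution has a negative serving — not a feasible corner.
tofu + almonds: intersection lies outside the first quadrant.
tofu + avocado with both tight: 0.9604 servings and 2.439 servings → $3.15.
almonds + avocado with both tight: 1.269 servings and 2.04 servings → $3.09.
So the least-cost plan costs $3.09.

$3.09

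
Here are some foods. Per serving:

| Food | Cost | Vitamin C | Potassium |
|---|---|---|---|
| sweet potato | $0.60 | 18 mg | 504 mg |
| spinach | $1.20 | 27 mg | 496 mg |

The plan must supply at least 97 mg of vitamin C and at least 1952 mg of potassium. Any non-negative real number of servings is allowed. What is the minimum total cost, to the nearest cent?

Two binding constraints pin down two serving amounts, so the optimal mix uses at most two foods. The candidates are each food alone (scaled to the tighter of vitamin C/potassium) and each pair with both constraints tight.
sweet potato only: max(97/18, 1952/504) = 5.389 servings → $3.23.
spinach only: max(97/27, 1952/496) = 3.935 servings → $4.72.
sweet potato + spinach with both tight: 0.9812 servings and 2.938 servings → $4.11.
The minimum over all feasible corners is $3.23.

$3.23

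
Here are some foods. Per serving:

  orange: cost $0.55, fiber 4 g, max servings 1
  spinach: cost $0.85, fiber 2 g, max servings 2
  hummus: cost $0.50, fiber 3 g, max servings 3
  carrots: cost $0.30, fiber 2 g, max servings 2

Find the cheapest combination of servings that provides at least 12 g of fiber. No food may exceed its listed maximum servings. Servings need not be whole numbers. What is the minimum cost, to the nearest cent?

$1.82

Cost per g of fiber: orange $0.1375, carrots $0.1500, hummus $0.1667, spinach $0.4250.
Take 1 serving of orange: +4.0 g fiber for $0.55 (total $0.55, still need 8.0 g).
Take 2 servings of carrots: +4.0 g fiber for $0.60 (total $1.15, still need 4.0 g).
Take 1.333 servings of hummus: +4.0 g fiber for $0.67 (total $1.82, still need 0.0 g).
Filling from the cheapest source first is optimal under one linear minimum: $1.82.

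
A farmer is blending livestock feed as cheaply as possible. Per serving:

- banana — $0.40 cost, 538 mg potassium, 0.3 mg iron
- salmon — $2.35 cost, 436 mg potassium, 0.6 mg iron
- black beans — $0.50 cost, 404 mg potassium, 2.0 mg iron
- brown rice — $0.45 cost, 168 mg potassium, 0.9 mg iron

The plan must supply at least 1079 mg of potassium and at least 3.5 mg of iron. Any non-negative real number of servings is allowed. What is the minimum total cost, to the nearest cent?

$1.13

For a min-cost LP with two ≥-constraints, a basic feasible solution has at most two positive variables.
banana only: max(1079/538, 3.5/0.3) = 11.67 servings → $4.67.
salmon only: max(1079/436, 3.5/0.6) = 5.833 servings → $13.71.
black beans only: max(1079/404, 3.5/2.0) = 2.671 servings → $1.34.
brown rice only: max(1079/168, 3.5/0.9) = 6.423 servings → $2.89.
banana + salmon: intersection lies outside the first quadrant.
banana + black beans with both tight: 0.7792 servings and 1.633 servings → $1.13.
banana + brown rice with both tight: 0.8831 servings and 3.595 servings → $1.97.
salmon + black beans with both tight: 1.182 servings and 1.395 servings → $3.47.
salmon + brown rice with both tight: 1.314 servings and 3.013 servings → $4.44.
black beans + brown rice: intersection lies outside the first quadrant.
The minimum over all feasible corners is $1.13.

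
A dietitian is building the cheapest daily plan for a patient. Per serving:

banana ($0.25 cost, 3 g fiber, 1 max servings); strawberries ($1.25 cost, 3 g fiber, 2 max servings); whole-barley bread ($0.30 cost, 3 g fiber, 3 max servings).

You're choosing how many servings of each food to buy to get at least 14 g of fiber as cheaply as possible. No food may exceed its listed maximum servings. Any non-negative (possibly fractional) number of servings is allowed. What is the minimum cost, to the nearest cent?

Cost per g of fiber: banana $0.0833, whole-barley bread $0.1000, strawberries $0.4167.
Take 1 serving of banana: +3.0 g fiber for $0.25 (total $0.25, still need 11.0 g).
Take 3 servings of whole-barley bread: +9.0 g fiber for $0.90 (total $1.15, still need 2.0 g).
Take 0.6667 servings of strawberries: +2.0 g fiber for $0.83 (total $1.98, still need 0.0 g).
Filling from the cheapest source first is optimal under one linear minimum: $1.98.

$1.98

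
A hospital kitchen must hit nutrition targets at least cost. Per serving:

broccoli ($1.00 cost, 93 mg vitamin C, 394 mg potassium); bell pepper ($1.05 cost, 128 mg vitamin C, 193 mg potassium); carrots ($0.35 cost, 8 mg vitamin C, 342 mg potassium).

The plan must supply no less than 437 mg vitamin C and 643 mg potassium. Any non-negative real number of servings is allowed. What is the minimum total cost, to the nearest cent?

$3.58

Minimising a linear cost over {vitamin C ≥ 437, potassium ≥ 643, servings ≥ 0} — the optimum is at a vertex, using one or two foods.
broccoli only: max(437/93, 643/394) = 4.699 servings → $4.70.
bell pepper only: max(437/128, 643/193) = 3.414 servings → $3.58.
carrots only: max(437/8, 643/342) = 54.62 servings → $19.12.
broccoli + bell pepper: the both-tight solution has a negative serving — not a feasible corner.
broccoli + carrots: intersection lies outside the first quadrant.
bell pepper + carrots: the both-tight solution has a negative serving — not a feasible corner.
Cheapest feasible corner: $3.58.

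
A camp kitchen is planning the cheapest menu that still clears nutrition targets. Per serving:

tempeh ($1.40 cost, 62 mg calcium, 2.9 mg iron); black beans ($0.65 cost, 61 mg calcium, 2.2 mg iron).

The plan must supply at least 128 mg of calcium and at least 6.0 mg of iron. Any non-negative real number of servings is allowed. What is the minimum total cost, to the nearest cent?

$1.77

tempeh only: max(128/62, 6.0/2.9) = 2.069 servings → $2.90.
black beans only: max(128/61, 6.0/2.2) = 2.727 servings → $1.77.
tempeh + black beans: the both-tight solution has a negative serving — not a feasible corner.
Cheapest feasible corner: $1.77.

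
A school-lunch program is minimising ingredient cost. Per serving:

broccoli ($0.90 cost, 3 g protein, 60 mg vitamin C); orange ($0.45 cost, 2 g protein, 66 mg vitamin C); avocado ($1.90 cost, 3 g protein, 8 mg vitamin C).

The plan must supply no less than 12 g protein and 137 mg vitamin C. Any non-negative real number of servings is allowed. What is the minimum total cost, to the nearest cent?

broccoli only: max(12/3, 137/60) = 4 servings → $3.60.
orange only: max(12/2, 137/66) = 6 servings → $2.70.
avocado only: max(12/3, 137/8) = 17.12 servings → $32.54.
broccoli + orange: intersection lies outside the first quadrant.
broccoli + avocado with both tight: 2.019 servings and 1.981 servings → $5.58.
orange + avocado with both tight: 1.731 servings and 2.846 servings → $6.19.
Cheapest feasible corner: $2.70.

$2.70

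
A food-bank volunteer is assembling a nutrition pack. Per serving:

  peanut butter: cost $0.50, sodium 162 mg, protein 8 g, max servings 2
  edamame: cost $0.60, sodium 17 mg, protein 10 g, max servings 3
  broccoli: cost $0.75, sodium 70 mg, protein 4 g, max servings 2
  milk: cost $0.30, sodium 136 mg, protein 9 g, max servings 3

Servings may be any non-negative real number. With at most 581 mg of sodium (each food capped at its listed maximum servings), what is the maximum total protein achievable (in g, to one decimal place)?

64.0 g

Protein per mg sodium: edamame 0.5882, milk 0.06618, broccoli 0.05714, peanut butter 0.04938.
Take 3 servings of edamame: uses 51 mg sodium, +30.0 g protein (running total 30.0 g).
Take 3 servings of milk: uses 408 mg sodium, +27.0 g protein (running total 57.0 g).
Take 1.743 servings of broccoli: uses 122 mg sodium, +7.0 g protein (running total 64.0 g).
Filling greedily by protein-per-mg sodium is optimal for one linear limit, giving 64.0 g.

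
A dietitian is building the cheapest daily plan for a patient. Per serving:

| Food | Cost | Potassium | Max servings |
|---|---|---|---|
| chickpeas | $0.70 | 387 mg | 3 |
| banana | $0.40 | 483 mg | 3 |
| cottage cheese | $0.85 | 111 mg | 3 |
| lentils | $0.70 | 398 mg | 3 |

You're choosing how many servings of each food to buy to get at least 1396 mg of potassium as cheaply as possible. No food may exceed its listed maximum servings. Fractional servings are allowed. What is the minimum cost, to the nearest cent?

$1.16

Cost per mg of potassium: banana $0.0008, lentils $0.0018, chickpeas $0.0018, cottage cheese $0.0077.
Take 2.89 servings of banana: +1396.0 mg potassium for $1.16 (total $1.16, still need 0.0 mg).
Filling from the cheapest source first is optimal under one linear minimum: $1.16.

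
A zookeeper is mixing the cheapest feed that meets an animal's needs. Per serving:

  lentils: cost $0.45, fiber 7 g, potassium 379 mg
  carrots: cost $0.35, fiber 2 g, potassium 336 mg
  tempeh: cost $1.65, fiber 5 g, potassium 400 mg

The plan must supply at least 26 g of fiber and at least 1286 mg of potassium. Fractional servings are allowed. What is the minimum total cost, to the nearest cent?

Two binding constraints pin down two serving amounts, so the optimal mix uses at most two foods. The candidates are each food alone (scaled to the tighter of fiber/potassium) and each pair with both constraints tight.
lentils only: max(26/7, 1286/379) = 3.714 servings → $1.67.
carrots only: max(26/2, 1286/336) = 13 servings → $4.55.
tempeh only: max(26/5, 1286/400) = 5.2 servings → $8.58.
lentils + carrots: intersection lies outside the first quadrant.
lentils + tempeh with both targets exact would need a negative amount; discard.
carrots + tempeh: the both-tight solution has a negative serving — not a feasible corner.
So the least-cost plan costs $1.67.

$1.67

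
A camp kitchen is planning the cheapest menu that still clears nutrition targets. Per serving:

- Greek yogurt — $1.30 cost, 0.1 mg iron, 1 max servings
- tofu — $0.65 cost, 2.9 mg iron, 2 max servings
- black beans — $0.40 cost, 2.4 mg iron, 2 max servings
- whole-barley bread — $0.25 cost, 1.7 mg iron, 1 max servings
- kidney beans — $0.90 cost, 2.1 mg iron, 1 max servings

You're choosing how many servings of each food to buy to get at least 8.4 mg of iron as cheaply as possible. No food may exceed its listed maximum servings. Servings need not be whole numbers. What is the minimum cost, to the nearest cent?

Cost per mg of iron: whole-barley bread $0.1471, black beans $0.1667, tofu $0.2241, kidney beans $0.4286, Greek yogurt $13.0000.
Take 1 serving of whole-barley bread: +1.7 mg iron for $0.25 (total $0.25, still need 6.7 mg).
Take 2 servings of black beans: +4.8 mg iron for $0.80 (total $1.05, still need 1.9 mg).
Take 0.6552 servings of tofu: +1.9 mg iron for $0.43 (total $1.48, still need 0.0 mg).
Greedy by cheapest-per-mg is optimal for a single linear constraint, so the minimum cost is $1.48.

$1.48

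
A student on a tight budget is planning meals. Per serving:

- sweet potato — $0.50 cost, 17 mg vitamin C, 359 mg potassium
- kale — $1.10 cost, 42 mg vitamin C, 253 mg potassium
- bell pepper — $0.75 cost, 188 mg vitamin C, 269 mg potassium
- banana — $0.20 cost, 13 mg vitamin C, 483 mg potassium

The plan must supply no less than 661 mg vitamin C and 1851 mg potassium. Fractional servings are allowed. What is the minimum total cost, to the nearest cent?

$2.93

sweet potato only: max(661/17, 1851/359) = 38.88 servings → $19.44.
kale only: max(661/42, 1851/253) = 15.74 servings → $17.31.
bell pepper only: max(661/188, 1851/269) = 6.881 servings → $5.16.
banana only: max(661/13, 1851/483) = 50.85 servings → $10.17.
sweet potato + kale with both targets exact would need a negative amount; discard.
sweet potato + bell pepper with both tight: 2.705 servings and 3.271 servings → $3.81.
sweet potato + banana: the both-tight solution has a negative serving — not a feasible corner.
kale + bell pepper with both tight: 4.693 servings and 2.468 servings → $7.01.
kale + banana: intersection lies outside the first quadrant.
bell pepper + banana with both tight: 3.381 servings and 1.949 servings → $2.93.
The minimum over all feasible corners is $2.93.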